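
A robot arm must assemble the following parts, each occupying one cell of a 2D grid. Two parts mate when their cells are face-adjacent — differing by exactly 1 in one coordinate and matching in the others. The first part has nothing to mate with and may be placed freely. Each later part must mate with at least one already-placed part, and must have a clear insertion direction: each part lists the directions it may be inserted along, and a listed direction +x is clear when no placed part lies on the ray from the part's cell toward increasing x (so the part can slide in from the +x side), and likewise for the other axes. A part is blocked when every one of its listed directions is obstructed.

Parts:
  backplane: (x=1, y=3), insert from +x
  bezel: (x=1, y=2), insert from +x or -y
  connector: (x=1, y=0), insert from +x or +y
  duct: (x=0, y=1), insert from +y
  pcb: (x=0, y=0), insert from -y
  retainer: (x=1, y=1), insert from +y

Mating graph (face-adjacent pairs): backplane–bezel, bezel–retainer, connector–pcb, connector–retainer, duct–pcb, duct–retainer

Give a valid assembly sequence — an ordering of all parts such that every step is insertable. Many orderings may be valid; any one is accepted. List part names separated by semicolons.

1. duct@(0, 1) [+y clear] — {duct}
2. pcb@(0, 0) [-y clear] — {duct, pcb}
3. retainer@(1, 1) [+y clear] — {duct, pcb, retainer}
4. bezel@(1, 2) [+x clear] — {bezel, duct, pcb, retainer}
5. backplane@(1, 3) [+x clear] — {backplane, bezel, duct, pcb, retainer}
6. connector@(1, 0) [+x clear] — {backplane, bezel, connector, duct, pcb, retainer}

duct; pcb; retainer; bezel; backplane; connector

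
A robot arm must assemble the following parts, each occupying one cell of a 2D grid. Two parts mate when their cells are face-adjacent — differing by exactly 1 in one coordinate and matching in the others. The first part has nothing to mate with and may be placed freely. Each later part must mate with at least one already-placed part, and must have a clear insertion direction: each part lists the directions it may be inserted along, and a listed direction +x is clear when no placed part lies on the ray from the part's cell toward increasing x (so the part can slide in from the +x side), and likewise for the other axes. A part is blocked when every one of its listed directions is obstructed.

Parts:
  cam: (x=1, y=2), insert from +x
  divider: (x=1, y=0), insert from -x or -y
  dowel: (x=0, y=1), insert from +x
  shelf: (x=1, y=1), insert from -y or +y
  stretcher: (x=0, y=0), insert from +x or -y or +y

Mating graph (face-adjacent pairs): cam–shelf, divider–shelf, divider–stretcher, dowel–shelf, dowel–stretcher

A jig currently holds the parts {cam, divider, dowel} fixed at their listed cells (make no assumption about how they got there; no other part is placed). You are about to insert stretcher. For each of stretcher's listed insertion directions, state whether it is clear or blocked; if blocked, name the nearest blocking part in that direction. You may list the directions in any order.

+x: blocked by divider; +y: blocked by dowel; -y: clear

+x: nearest on ray is divider@(1, 0) ⇒ blocked
-y: ray from stretcher(0, 0) has no placed part ⇒ clear
+y: nearest on ray is dowel@(0, 1) ⇒ blocked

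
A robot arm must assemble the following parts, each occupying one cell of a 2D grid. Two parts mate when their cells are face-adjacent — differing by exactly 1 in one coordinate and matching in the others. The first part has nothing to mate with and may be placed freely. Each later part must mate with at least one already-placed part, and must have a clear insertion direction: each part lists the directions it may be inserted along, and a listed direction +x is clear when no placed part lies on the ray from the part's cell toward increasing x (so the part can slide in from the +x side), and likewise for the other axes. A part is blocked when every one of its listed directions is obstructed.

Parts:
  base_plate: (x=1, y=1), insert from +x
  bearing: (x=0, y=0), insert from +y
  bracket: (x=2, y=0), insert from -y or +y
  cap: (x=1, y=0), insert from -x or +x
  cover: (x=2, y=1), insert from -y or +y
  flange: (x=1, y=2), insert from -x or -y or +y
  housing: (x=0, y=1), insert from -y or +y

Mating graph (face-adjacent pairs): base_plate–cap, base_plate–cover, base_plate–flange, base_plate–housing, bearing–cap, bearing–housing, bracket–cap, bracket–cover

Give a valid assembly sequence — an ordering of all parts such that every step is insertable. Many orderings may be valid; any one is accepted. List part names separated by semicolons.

flange; base_plate; cover; bracket; cap; bearing; housing

1. flange@(1, 2) [-x clear] — {flange}
2. base_plate@(1, 1) [+x clear] — {base_plate, flange}
3. cover@(2, 1) [-y clear] — {base_plate, cover, flange}
4. bracket@(2, 0) [-y clear] — {base_plate, bracket, cover, flange}
5. cap@(1, 0) [-x clear] — {base_plate, bracket, cap, cover, flange}
6. bearing@(0, 0) [+y clear] — {base_plate, bearing, bracket, cap, cover, flange}
7. housing@(0, 1) [+y clear] — {base_plate, bearing, bracket, cap, cover, flange, housing}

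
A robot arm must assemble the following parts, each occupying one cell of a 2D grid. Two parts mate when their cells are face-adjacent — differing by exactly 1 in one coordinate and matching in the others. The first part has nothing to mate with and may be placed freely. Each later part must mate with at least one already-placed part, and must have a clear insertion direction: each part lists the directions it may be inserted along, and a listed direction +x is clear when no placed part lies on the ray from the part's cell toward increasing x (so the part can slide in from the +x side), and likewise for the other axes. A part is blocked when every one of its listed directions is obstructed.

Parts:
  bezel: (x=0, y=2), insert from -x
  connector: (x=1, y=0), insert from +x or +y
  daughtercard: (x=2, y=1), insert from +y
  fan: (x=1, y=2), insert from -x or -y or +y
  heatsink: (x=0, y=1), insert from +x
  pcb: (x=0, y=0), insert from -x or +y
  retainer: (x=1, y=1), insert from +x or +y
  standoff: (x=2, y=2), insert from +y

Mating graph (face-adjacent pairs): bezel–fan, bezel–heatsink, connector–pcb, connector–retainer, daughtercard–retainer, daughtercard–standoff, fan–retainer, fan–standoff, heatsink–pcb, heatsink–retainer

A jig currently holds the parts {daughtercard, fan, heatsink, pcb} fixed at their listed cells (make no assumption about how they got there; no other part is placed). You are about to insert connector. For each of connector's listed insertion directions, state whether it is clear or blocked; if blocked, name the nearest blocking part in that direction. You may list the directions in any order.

+x: clear; +y: blocked by fan

+x: ray from connector(1, 0) has no placed part ⇒ clear
+y: nearest on ray is fan@(1, 2) ⇒ blocked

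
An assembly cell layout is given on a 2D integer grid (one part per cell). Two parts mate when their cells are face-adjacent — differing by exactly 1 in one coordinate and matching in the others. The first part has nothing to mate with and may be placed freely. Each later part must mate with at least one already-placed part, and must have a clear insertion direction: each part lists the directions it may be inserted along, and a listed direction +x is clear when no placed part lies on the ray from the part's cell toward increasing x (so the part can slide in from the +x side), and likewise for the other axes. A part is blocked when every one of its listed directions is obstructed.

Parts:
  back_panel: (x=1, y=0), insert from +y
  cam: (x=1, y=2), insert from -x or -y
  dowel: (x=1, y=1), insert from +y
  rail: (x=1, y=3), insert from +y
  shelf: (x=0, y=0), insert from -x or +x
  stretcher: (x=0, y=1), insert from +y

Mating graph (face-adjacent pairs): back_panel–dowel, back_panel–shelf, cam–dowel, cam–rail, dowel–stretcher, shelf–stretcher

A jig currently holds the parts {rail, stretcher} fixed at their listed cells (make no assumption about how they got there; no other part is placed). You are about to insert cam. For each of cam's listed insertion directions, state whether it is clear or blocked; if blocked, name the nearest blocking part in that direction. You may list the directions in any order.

-x: clear; -y: clear

-x: ray from cam(1, 2) has no placed part ⇒ clear
-y: ray from cam(1, 2) has no placed part ⇒ clear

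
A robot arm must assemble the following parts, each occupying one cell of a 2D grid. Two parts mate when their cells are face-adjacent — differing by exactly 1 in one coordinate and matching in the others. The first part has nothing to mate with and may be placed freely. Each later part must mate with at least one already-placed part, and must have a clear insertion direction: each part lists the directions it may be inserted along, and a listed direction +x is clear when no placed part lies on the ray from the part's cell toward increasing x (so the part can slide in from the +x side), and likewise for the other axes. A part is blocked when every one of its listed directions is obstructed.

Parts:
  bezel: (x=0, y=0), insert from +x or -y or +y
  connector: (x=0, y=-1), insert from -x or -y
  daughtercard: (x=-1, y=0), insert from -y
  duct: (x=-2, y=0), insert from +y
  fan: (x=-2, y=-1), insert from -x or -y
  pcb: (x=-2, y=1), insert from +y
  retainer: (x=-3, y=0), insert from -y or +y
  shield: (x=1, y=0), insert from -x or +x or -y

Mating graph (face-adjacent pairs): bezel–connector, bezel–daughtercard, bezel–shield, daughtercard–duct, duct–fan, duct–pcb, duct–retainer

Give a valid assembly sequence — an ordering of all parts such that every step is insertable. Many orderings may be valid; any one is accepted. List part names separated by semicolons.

1. connector@(0, -1) [-x clear] — {connector}
2. bezel@(0, 0) [+x clear] — {bezel, connector}
3. daughtercard@(-1, 0) [-y clear] — {bezel, connector, daughtercard}
4. duct@(-2, 0) [+y clear] — {bezel, connector, daughtercard, duct}
5. pcb@(-2, 1) [+y clear] — {bezel, connector, daughtercard, duct, pcb}
6. retainer@(-3, 0) [-y clear] — {bezel, connector, daughtercard, duct, pcb, retainer}
7. fan@(-2, -1) [-x clear] — {bezel, connector, daughtercard, duct, fan, pcb, retainer}
8. shield@(1, 0) [+x clear] — {bezel, connector, daughtercard, duct, fan, pcb, retainer, shield}

connector; bezel; daughtercard; duct; pcb; retainer; fan; shield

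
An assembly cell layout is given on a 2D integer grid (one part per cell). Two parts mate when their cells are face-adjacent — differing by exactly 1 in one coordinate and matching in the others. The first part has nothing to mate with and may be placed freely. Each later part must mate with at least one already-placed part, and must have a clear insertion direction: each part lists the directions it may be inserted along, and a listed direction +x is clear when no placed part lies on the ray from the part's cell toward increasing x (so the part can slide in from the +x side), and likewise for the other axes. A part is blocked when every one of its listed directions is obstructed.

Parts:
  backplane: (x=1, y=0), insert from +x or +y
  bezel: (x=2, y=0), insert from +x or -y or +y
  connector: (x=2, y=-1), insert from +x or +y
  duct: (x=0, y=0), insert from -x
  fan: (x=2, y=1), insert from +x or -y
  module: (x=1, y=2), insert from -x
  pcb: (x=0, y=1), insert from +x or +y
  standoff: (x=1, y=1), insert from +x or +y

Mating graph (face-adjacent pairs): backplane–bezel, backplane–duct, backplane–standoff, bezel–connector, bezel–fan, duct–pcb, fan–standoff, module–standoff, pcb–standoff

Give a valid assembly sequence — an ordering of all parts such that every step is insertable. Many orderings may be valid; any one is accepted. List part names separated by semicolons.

connector; bezel; backplane; duct; standoff; module; pcb; fan

1. connector@(2, -1) [+x clear] — {connector}
2. bezel@(2, 0) [+x clear] — {bezel, connector}
3. backplane@(1, 0) [+y clear] — {backplane, bezel, connector}
4. duct@(0, 0) [-x clear] — {backplane, bezel, connector, duct}
5. standoff@(1, 1) [+x clear] — {backplane, bezel, connector, duct, standoff}
6. module@(1, 2) [-x clear] — {backplane, bezel, connector, duct, module, standoff}
7. pcb@(0, 1) [+y clear] — {backplane, bezel, connector, duct, module, pcb, standoff}
8. fan@(2, 1) [+x clear] — {backplane, bezel, connector, duct, fan, module, pcb, standoff}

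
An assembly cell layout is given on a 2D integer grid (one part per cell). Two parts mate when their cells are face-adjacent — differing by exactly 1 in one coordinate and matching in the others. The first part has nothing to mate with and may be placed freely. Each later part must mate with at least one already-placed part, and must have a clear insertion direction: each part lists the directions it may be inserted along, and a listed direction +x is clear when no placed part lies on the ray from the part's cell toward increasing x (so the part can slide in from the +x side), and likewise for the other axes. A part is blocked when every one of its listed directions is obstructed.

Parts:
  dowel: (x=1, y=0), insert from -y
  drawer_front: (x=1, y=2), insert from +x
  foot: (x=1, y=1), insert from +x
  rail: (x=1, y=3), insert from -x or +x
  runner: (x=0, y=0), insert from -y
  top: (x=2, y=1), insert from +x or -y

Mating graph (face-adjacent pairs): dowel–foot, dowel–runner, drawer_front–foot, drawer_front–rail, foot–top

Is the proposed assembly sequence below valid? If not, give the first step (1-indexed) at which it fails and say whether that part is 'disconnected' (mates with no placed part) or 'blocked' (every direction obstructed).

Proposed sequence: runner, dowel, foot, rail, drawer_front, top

1. runner@(0, 0) [-y clear] — {runner}
2. dowel@(1, 0) [-y clear] — {dowel, runner}
3. foot@(1, 1) [+x clear] — {dowel, foot, runner}
4. rail@(1, 3) — no placed neighbour ⇒ disconnected

Invalid at step 4 (disconnected)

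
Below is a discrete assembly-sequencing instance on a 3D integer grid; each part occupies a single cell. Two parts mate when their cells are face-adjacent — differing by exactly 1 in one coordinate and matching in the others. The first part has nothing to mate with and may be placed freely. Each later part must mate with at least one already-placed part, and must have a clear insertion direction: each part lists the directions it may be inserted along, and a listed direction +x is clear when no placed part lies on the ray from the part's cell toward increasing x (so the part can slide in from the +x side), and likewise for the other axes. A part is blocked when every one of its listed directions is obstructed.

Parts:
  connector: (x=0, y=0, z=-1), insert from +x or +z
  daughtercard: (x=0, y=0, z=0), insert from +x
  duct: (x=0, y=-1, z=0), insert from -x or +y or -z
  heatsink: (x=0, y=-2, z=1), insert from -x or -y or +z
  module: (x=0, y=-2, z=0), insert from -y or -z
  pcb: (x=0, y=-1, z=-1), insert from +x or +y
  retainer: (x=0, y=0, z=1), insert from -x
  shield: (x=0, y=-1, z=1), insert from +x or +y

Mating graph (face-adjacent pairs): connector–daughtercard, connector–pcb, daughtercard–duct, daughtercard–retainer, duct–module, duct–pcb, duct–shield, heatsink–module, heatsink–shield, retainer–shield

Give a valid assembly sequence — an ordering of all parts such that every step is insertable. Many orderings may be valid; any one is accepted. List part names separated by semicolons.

duct; module; heatsink; shield; retainer; daughtercard; connector; pcb

1. duct@(0, -1, 0) [-x clear] — {duct}
2. module@(0, -2, 0) [-y clear] — {duct, module}
3. heatsink@(0, -2, 1) [-x clear] — {duct, heatsink, module}
4. shield@(0, -1, 1) [+x clear] — {duct, heatsink, module, shield}
5. retainer@(0, 0, 1) [-x clear] — {duct, heatsink, module, retainer, shield}
6. daughtercard@(0, 0, 0) [+x clear] — {daughtercard, duct, heatsink, module, retainer, shield}
7. connector@(0, 0, -1) [+x clear] — {connector, daughtercard, duct, heatsink, module, retainer, shield}
8. pcb@(0, -1, -1) [+x clear] — {connector, daughtercard, duct, heatsink, module, pcb, retainer, shield}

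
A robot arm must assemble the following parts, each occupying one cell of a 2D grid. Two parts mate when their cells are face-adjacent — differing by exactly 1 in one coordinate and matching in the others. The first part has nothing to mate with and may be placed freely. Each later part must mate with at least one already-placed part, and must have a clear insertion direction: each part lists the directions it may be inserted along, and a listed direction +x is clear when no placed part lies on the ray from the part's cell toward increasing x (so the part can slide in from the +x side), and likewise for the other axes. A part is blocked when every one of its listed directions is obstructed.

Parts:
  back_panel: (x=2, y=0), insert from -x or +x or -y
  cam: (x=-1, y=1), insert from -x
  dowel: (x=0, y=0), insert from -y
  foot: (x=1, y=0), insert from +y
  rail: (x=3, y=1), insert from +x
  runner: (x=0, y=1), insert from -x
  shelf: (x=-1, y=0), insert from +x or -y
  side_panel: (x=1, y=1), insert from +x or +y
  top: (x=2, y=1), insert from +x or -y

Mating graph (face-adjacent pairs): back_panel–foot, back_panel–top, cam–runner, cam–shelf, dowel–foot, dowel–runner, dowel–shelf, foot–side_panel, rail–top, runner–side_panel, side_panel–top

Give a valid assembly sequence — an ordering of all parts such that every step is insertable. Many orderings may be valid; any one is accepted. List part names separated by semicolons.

shelf; dowel; runner; cam; foot; side_panel; top; rail; back_panel

1. shelf@(-1, 0) [+x clear] — {shelf}
2. dowel@(0, 0) [-y clear] — {dowel, shelf}
3. runner@(0, 1) [-x clear] — {dowel, runner, shelf}
4. cam@(-1, 1) [-x clear] — {cam, dowel, runner, shelf}
5. foot@(1, 0) [+y clear] — {cam, dowel, foot, runner, shelf}
6. side_panel@(1, 1) [+x clear] — {cam, dowel, foot, runner, shelf, side_panel}
7. top@(2, 1) [+x clear] — {cam, dowel, foot, runner, shelf, side_panel, top}
8. rail@(3, 1) [+x clear] — {cam, dowel, foot, rail, runner, shelf, side_panel, top}
9. back_panel@(2, 0) [+x clear] — {back_panel, cam, dowel, foot, rail, runner, shelf, side_panel, top}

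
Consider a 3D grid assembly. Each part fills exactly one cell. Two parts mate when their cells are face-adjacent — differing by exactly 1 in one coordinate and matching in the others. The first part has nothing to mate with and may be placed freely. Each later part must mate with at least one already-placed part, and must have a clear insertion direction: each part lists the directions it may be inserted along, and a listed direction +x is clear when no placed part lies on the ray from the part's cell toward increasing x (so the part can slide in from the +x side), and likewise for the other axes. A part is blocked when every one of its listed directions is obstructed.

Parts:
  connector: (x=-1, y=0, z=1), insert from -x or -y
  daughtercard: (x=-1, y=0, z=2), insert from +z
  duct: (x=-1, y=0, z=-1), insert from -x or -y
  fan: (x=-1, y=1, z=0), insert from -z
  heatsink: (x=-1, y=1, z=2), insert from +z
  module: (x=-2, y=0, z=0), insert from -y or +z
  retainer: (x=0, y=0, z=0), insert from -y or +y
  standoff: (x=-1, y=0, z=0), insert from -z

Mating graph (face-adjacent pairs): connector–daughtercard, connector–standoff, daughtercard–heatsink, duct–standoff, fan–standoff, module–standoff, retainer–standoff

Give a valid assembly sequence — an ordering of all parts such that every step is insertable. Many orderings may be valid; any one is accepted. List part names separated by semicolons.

1. heatsink@(-1, 1, 2) [+z clear] — {heatsink}
2. daughtercard@(-1, 0, 2) [+z clear] — {daughtercard, heatsink}
3. connector@(-1, 0, 1) [-x clear] — {connector, daughtercard, heatsink}
4. standoff@(-1, 0, 0) [-z clear] — {connector, daughtercard, heatsink, standoff}
5. module@(-2, 0, 0) [-y clear] — {connector, daughtercard, heatsink, module, standoff}
6. duct@(-1, 0, -1) [-x clear] — {connector, daughtercard, duct, heatsink, module, standoff}
7. fan@(-1, 1, 0) [-z clear] — {connector, daughtercard, duct, fan, heatsink, module, standoff}
8. retainer@(0, 0, 0) [-y clear] — {connector, daughtercard, duct, fan, heatsink, module, retainer, standoff}

heatsink; daughtercard; connector; standoff; module; duct; fan; retainer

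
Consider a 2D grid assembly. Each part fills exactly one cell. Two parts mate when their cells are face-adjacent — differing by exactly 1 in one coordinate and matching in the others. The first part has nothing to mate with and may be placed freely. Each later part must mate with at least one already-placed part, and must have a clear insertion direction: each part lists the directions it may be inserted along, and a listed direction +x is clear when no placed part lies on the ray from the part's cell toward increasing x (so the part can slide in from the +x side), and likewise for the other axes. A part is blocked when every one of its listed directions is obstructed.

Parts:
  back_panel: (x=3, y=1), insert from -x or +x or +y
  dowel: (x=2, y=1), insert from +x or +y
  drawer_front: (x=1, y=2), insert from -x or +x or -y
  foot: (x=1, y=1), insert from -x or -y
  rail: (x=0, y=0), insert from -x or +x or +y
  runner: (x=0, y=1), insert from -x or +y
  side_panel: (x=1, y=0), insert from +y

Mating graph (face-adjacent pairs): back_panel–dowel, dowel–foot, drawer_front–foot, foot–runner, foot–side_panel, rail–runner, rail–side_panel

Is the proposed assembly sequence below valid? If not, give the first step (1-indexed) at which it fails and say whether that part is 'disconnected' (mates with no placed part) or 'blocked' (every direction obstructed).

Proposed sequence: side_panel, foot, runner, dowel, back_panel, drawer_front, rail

Valid

1. side_panel@(1, 0) [+y clear] — {side_panel}
2. foot@(1, 1) [-x clear] — {foot, side_panel}
3. runner@(0, 1) [-x clear] — {foot, runner, side_panel}
4. dowel@(2, 1) [+x clear] — {dowel, foot, runner, side_panel}
5. back_panel@(3, 1) [+x clear] — {back_panel, dowel, foot, runner, side_panel}
6. drawer_front@(1, 2) [-x clear] — {back_panel, dowel, drawer_front, foot, runner, side_panel}
7. rail@(0, 0) [-x clear] — {back_panel, dowel, drawer_front, foot, rail, runner, side_panel}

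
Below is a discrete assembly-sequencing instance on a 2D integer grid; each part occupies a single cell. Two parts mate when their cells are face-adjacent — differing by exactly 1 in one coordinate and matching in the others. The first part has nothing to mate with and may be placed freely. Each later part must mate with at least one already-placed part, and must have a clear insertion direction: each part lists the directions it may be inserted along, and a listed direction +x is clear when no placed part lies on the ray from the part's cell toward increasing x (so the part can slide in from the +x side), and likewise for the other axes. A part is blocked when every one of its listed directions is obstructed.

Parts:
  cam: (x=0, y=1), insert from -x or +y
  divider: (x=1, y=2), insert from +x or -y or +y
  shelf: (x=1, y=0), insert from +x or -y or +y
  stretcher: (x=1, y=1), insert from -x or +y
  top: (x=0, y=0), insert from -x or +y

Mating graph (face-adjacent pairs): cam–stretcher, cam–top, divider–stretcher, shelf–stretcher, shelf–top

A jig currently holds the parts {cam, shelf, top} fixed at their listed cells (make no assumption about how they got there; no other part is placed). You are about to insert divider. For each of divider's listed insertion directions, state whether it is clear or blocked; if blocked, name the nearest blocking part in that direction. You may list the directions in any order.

+x: ray from divider(1, 2) has no placed part ⇒ clear
-y: nearest on ray is shelf@(1, 0) ⇒ blocked
+y: ray from divider(1, 2) has no placed part ⇒ clear

+x: clear; +y: clear; -y: blocked by shelf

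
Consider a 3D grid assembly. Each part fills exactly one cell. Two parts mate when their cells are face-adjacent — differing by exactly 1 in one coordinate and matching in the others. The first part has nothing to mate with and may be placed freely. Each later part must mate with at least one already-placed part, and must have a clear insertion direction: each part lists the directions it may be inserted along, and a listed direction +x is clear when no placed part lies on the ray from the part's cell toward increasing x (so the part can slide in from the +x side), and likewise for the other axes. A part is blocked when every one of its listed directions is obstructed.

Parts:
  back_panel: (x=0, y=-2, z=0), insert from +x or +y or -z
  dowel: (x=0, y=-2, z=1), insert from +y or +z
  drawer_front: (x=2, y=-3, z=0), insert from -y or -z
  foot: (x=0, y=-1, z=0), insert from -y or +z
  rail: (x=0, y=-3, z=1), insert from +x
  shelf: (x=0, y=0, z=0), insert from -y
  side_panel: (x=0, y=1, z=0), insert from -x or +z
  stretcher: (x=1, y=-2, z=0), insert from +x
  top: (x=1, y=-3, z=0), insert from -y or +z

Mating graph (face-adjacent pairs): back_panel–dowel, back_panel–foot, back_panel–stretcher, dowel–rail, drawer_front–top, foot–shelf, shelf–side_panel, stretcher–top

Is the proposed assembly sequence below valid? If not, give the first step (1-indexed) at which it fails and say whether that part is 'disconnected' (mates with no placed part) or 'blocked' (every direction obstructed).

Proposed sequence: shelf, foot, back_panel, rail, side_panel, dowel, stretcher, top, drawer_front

1. shelf@(0, 0, 0) [-y clear] — {shelf}
2. foot@(0, -1, 0) [-y clear] — {foot, shelf}
3. back_panel@(0, -2, 0) [+x clear] — {back_panel, foot, shelf}
4. rail@(0, -3, 1) — no placed neighbour ⇒ disconnected

Invalid at step 4 (disconnected)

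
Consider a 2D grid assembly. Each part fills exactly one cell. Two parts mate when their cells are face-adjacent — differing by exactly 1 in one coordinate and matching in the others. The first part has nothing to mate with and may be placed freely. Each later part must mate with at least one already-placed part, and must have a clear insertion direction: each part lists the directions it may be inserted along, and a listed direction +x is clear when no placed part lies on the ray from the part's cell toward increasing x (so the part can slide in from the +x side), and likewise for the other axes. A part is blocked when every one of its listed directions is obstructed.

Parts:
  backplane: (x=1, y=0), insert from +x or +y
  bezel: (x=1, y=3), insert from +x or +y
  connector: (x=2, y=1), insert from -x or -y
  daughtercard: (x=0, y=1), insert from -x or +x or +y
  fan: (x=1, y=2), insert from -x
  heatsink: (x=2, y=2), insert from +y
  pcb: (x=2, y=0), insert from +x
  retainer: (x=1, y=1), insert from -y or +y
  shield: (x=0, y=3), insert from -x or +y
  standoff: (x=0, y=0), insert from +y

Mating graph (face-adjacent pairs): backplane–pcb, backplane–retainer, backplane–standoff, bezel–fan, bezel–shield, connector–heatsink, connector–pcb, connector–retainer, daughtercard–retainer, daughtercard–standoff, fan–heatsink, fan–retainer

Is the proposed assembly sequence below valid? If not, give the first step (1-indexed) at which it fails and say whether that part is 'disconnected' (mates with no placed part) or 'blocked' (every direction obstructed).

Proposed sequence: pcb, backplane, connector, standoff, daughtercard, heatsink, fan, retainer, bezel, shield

Invalid at step 8 (blocked)

1. pcb@(2, 0) [+x clear] — {pcb}
2. backplane@(1, 0) [+y clear] — {backplane, pcb}
3. connector@(2, 1) [-x clear] — {backplane, connector, pcb}
4. standoff@(0, 0) [+y clear] — {backplane, connector, pcb, standoff}
5. daughtercard@(0, 1) [-x clear] — {backplane, connector, daughtercard, pcb, standoff}
6. heatsink@(2, 2) [+y clear] — {backplane, connector, daughtercard, heatsink, pcb, standoff}
7. fan@(1, 2) [-x clear] — {backplane, connector, daughtercard, fan, heatsink, pcb, standoff}
8. retainer@(1, 1) — -y/+y all obstructed ⇒ blocked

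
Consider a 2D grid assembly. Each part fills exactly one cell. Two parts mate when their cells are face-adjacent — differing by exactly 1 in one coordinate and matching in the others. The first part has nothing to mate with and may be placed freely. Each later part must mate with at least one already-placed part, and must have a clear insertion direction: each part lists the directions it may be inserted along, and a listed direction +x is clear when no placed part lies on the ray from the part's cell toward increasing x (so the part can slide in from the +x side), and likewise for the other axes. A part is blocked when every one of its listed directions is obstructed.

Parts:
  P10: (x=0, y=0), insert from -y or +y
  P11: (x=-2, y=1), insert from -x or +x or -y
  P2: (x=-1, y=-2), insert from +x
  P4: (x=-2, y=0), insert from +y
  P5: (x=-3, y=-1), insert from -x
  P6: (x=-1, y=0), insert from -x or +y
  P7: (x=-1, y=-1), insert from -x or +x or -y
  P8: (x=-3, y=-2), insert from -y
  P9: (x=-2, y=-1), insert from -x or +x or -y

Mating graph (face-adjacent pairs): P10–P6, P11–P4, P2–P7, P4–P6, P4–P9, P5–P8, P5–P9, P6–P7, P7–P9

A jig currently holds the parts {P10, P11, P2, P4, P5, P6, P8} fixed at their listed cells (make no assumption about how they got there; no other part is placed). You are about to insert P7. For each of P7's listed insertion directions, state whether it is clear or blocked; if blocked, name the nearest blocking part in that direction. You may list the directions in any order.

+x: clear; -x: blocked by P5; -y: blocked by P2

-x: nearest on ray is P5@(-3, -1) ⇒ blocked
+x: ray from P7(-1, -1) has no placed part ⇒ clear
-y: nearest on ray is P2@(-1, -2) ⇒ blocked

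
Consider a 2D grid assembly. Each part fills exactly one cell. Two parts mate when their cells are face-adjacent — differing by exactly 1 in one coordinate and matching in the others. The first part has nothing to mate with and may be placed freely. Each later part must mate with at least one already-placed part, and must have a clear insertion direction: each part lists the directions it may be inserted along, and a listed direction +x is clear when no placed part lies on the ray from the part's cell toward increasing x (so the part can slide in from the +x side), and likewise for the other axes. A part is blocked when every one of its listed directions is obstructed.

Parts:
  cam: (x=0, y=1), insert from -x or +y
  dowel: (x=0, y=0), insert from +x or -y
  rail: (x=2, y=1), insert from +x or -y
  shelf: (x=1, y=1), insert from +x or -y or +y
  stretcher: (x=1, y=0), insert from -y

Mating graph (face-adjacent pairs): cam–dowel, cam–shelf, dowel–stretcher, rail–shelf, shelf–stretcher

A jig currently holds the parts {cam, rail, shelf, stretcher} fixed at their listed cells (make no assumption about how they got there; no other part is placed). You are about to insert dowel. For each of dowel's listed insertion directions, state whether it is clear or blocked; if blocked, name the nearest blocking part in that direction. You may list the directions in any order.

+x: nearest on ray is stretcher@(1, 0) ⇒ blocked
-y: ray from dowel(0, 0) has no placed part ⇒ clear

+x: blocked by stretcher; -y: clear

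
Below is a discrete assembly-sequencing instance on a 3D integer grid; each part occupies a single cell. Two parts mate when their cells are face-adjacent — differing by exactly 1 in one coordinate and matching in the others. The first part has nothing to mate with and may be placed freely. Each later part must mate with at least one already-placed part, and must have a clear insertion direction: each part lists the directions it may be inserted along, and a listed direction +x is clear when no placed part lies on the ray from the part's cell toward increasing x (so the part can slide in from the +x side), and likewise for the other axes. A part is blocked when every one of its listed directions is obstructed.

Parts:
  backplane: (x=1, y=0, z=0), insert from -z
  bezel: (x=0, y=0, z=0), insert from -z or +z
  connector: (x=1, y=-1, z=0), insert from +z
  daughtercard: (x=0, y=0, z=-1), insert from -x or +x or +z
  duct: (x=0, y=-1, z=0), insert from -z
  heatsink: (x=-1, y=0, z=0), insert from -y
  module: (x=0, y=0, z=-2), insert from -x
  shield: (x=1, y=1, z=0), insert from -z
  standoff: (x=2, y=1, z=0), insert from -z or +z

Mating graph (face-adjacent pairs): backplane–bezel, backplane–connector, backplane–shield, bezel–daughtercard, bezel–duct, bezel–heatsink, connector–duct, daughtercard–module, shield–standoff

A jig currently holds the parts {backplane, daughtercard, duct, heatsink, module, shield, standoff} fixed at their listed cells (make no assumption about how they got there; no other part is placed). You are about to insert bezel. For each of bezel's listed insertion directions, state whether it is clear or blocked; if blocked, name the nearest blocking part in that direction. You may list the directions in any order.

+z: clear; -z: blocked by daughtercard

-z: nearest on ray is daughtercard@(0, 0, -1) ⇒ blocked
+z: ray from bezel(0, 0, 0) has no placed part ⇒ clear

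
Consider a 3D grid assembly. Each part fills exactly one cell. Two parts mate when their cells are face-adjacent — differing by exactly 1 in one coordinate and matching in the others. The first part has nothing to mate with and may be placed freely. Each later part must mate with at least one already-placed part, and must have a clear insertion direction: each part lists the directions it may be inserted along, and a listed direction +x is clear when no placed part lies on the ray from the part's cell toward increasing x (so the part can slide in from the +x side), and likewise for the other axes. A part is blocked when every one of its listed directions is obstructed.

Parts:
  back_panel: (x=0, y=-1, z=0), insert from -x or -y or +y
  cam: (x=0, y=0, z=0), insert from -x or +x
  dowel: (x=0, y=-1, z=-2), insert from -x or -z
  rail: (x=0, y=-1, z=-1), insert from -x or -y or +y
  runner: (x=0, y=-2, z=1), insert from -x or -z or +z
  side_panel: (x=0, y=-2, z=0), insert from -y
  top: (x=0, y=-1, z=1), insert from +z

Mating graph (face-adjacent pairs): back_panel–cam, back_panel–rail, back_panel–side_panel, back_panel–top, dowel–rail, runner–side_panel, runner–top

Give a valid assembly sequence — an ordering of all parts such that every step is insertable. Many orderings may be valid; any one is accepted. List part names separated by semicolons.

top; runner; side_panel; back_panel; rail; cam; dowel

1. top@(0, -1, 1) [+z clear] — {top}
2. runner@(0, -2, 1) [-x clear] — {runner, top}
3. side_panel@(0, -2, 0) [-y clear] — {runner, side_panel, top}
4. back_panel@(0, -1, 0) [-x clear] — {back_panel, runner, side_panel, top}
5. rail@(0, -1, -1) [-x clear] — {back_panel, rail, runner, side_panel, top}
6. cam@(0, 0, 0) [-x clear] — {back_panel, cam, rail, runner, side_panel, top}
7. dowel@(0, -1, -2) [-x clear] — {back_panel, cam, dowel, rail, runner, side_panel, top}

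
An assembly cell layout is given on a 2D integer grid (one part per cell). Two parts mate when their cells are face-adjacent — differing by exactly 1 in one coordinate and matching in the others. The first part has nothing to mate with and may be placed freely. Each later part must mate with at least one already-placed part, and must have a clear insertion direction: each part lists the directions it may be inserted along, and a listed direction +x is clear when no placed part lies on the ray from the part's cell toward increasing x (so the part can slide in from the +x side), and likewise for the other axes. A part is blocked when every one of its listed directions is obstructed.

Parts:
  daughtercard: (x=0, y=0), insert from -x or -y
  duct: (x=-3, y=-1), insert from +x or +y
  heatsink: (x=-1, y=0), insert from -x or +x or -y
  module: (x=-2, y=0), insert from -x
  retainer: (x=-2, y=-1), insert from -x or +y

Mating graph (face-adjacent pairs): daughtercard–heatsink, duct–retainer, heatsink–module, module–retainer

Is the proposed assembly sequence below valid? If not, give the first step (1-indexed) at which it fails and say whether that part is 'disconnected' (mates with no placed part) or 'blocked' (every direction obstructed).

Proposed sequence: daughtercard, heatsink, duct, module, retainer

Invalid at step 3 (disconnected)

1. daughtercard@(0, 0) [-x clear] — {daughtercard}
2. heatsink@(-1, 0) [-x clear] — {daughtercard, heatsink}
3. duct@(-3, -1) — no placed neighbour ⇒ disconnected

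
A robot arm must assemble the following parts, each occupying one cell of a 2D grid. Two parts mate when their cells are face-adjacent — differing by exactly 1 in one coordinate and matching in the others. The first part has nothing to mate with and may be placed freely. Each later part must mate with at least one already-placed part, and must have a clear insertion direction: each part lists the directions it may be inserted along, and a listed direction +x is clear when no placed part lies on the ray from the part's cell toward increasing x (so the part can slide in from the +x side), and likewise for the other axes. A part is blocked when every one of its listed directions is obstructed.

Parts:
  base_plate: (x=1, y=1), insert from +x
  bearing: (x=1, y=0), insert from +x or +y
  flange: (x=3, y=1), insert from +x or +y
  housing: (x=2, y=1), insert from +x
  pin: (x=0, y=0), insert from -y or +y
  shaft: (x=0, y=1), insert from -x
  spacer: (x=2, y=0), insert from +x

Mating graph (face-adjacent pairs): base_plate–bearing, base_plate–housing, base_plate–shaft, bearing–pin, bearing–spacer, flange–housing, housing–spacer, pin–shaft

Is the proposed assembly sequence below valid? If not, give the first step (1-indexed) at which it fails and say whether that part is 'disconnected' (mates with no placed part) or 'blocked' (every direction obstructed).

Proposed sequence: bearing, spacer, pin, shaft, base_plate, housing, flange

Valid

1. bearing@(1, 0) [+x clear] — {bearing}
2. spacer@(2, 0) [+x clear] — {bearing, spacer}
3. pin@(0, 0) [-y clear] — {bearing, pin, spacer}
4. shaft@(0, 1) [-x clear] — {bearing, pin, shaft, spacer}
5. base_plate@(1, 1) [+x clear] — {base_plate, bearing, pin, shaft, spacer}
6. housing@(2, 1) [+x clear] — {base_plate, bearing, housing, pin, shaft, spacer}
7. flange@(3, 1) [+x clear] — {base_plate, bearing, flange, housing, pin, shaft, spacer}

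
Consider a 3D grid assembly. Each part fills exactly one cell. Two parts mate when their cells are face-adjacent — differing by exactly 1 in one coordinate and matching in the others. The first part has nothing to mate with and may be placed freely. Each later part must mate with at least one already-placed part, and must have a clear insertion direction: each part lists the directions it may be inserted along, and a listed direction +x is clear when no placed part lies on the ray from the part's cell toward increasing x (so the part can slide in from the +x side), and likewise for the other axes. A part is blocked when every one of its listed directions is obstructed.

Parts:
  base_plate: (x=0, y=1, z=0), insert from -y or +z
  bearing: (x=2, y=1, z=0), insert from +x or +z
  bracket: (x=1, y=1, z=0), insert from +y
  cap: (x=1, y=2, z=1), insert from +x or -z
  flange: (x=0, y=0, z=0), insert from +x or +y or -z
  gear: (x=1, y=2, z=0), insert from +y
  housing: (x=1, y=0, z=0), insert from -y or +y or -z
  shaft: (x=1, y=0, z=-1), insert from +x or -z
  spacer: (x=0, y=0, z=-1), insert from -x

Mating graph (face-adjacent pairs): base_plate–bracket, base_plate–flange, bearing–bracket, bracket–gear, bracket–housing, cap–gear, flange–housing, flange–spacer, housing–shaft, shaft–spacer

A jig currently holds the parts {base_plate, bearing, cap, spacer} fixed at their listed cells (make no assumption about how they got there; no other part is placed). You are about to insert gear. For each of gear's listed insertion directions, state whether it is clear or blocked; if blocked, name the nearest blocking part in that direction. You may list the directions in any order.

+y: clear

+y: ray from gear(1, 2, 0) has no placed part ⇒ clear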